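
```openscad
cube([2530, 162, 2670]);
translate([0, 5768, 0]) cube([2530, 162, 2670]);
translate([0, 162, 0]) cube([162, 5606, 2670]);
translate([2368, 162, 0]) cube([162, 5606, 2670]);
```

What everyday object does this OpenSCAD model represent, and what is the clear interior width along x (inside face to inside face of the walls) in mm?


A house (or room) frame. The interior width is 2206 mm.

Four 2670 mm walls enclosing a rectangle with no floor or roof — a room or house frame. Outside width is 2530 mm and wall thickness is 162 mm, so the interior width is 2530 − 2 × 162 = 2206 mm.


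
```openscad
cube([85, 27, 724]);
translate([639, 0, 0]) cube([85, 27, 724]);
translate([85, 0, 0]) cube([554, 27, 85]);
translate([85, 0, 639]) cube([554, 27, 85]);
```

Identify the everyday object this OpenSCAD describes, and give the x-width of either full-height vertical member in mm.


A picture frame. The border width is 85 mm.

Four thin pieces enclosing a rectangular opening — a picture frame. The two full-height stiles are 724 mm tall; the top rail sits at z = 639 and is 85 mm tall, so the border above the opening is 724 − 639 = 85 mm, matching the stile x-width.


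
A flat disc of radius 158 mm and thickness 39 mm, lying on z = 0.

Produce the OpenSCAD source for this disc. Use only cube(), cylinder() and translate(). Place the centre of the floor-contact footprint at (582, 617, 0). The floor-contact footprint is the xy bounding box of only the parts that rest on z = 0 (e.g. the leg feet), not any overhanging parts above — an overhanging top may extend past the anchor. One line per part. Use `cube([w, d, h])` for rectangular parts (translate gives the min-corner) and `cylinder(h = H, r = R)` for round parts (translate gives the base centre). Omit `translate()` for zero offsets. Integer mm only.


translate([582, 617, 0]) cylinder(h = 39, r = 158);


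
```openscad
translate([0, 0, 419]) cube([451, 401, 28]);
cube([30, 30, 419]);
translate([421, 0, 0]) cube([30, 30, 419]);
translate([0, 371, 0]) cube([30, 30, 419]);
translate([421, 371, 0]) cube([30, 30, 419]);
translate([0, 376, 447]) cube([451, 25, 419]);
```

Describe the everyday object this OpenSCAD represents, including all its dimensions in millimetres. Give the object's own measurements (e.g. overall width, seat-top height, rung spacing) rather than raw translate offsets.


A chair. The seat is a 451×401×28 mm slab with its top at z = 447 mm, on four 30×30 mm corner legs (flush with the seat edges, standing on z = 0). A flat backrest 25 mm thick, 419 mm tall, spans the full seat width and rises from the seat top along its +y edge, rear face flush with the rear of the seat.


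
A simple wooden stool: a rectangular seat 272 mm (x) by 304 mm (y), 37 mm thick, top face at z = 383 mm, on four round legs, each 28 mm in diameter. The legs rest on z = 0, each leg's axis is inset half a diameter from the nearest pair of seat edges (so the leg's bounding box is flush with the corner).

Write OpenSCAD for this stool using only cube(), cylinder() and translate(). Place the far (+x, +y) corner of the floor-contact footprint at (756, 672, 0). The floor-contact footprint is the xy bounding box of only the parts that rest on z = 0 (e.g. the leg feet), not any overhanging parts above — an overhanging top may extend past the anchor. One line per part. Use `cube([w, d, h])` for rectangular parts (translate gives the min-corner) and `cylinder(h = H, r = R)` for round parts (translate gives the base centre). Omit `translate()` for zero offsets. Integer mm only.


translate([484, 368, 346]) cube([272, 304, 37]);
translate([498, 382, 0]) cylinder(h = 346, r = 14);
translate([742, 382, 0]) cylinder(h = 346, r = 14);
translate([498, 658, 0]) cylinder(h = 346, r = 14);
translate([742, 658, 0]) cylinder(h = 346, r = 14);


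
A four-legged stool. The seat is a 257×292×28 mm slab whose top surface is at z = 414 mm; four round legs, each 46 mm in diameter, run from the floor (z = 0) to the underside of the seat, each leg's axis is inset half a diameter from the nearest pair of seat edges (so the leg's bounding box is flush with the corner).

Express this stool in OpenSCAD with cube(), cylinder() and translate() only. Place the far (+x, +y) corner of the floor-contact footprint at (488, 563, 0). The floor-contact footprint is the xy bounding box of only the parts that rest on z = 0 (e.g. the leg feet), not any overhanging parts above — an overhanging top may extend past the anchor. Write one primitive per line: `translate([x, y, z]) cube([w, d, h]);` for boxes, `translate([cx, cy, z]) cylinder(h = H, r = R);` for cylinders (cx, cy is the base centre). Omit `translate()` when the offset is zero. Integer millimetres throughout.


translate([231, 271, 386]) cube([257, 292, 28]);
translate([254, 294, 0]) cylinder(h = 386, r = 23);
translate([465, 294, 0]) cylinder(h = 386, r = 23);
translate([254, 540, 0]) cylinder(h = 386, r = 23);
translate([465, 540, 0]) cylinder(h = 386, r = 23);


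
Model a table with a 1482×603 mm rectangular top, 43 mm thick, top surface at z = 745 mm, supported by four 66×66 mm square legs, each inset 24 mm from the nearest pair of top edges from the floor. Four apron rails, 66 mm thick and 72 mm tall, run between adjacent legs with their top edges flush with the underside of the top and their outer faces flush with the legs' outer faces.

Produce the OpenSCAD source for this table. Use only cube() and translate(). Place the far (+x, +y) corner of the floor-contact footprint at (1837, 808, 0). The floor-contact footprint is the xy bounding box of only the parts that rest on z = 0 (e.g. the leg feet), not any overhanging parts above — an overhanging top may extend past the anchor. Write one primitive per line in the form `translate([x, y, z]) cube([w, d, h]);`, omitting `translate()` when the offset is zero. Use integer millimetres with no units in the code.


// leg_h = 745 - 43 = 702
// apron z = 702 - 72 = 630
translate([379, 229, 702]) cube([1482, 603, 43]);
translate([403, 253, 0]) cube([66, 66, 702]);
translate([1771, 253, 0]) cube([66, 66, 702]);
translate([403, 742, 0]) cube([66, 66, 702]);
translate([1771, 742, 0]) cube([66, 66, 702]);
translate([469, 253, 630]) cube([1302, 66, 72]);
translate([469, 742, 630]) cube([1302, 66, 72]);
translate([403, 319, 630]) cube([66, 423, 72]);
translate([1771, 319, 630]) cube([66, 423, 72]);


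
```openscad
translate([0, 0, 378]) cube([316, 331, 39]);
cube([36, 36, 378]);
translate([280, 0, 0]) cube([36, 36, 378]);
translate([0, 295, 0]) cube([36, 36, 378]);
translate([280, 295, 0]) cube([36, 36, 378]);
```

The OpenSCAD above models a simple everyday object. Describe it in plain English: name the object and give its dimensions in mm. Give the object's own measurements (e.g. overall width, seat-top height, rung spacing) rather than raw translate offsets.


A four-legged stool. The seat is a 316×331×39 mm slab whose top surface is at z = 417 mm; four square legs, each 36×36 mm in cross-section, run from the floor (z = 0) to the underside of the seat, each flush with a corner of the seat.


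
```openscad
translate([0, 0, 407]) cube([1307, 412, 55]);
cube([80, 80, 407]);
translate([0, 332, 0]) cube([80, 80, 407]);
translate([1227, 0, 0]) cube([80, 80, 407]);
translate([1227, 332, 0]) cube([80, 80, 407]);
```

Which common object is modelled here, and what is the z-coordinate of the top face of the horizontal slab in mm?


A bench. The seat-top height is 462 mm.

A long slab on four corner posts — a bench. The slab sits at z = 407 with thickness 55, so the top is 407 + 55 = 462 mm.


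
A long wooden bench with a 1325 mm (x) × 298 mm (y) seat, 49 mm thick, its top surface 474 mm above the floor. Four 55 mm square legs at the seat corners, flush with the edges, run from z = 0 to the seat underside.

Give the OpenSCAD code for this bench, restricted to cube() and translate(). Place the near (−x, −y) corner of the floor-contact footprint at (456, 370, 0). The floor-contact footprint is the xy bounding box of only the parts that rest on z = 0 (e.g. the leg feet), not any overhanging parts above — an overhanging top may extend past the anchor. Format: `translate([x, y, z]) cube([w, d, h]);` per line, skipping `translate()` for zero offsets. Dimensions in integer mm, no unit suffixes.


translate([456, 370, 425]) cube([1325, 298, 49]);
translate([456, 370, 0]) cube([55, 55, 425]);
translate([456, 613, 0]) cube([55, 55, 425]);
translate([1726, 370, 0]) cube([55, 55, 425]);
translate([1726, 613, 0]) cube([55, 55, 425]);


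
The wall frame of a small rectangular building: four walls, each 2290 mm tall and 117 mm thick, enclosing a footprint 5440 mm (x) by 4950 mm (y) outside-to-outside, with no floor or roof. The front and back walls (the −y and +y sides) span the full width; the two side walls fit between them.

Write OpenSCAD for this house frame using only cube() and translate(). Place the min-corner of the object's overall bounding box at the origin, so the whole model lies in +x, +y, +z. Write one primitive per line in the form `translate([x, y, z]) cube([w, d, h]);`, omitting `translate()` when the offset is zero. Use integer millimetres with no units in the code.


cube([5440, 117, 2290]);
translate([0, 4833, 0]) cube([5440, 117, 2290]);
translate([0, 117, 0]) cube([117, 4716, 2290]);
translate([5323, 117, 0]) cube([117, 4716, 2290]);


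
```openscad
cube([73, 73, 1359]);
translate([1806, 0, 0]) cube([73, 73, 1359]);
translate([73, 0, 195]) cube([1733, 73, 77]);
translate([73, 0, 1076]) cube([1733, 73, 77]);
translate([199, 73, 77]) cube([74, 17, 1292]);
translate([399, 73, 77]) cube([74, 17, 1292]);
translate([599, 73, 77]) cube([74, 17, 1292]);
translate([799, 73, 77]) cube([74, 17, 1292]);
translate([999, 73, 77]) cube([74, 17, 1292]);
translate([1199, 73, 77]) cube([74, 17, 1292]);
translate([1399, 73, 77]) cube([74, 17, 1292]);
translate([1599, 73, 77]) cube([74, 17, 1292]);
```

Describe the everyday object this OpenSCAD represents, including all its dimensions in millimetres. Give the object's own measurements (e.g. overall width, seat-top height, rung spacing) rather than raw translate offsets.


A fence section. Two 73×73 mm posts, 1359 mm tall, stand on the floor with a clear span of 1733 mm between their inner faces. Two horizontal rails of 73×77 mm section span the gap between the posts with their undersides at z = 195 mm and z = 1076 mm, flush with the posts' −y face. 8 pickets, each 74 mm wide, 17 mm thick and 1292 mm tall, are fixed to the +y face of the rails with their bottoms at z = 77 mm, spaced across the span with a 126 mm gap after the −x post and between neighbouring pickets, with 133 mm left before the +x post.


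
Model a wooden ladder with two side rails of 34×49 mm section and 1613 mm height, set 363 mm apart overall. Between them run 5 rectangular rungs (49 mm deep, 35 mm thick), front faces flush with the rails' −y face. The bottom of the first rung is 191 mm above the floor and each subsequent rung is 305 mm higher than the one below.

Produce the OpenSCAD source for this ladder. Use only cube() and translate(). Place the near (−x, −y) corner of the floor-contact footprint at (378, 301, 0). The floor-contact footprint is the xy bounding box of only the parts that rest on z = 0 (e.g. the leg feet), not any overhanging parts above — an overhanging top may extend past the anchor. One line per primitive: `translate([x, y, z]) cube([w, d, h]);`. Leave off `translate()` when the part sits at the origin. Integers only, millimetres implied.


translate([378, 301, 0]) cube([34, 49, 1613]);
translate([707, 301, 0]) cube([34, 49, 1613]);
translate([412, 301, 191]) cube([295, 49, 35]);
translate([412, 301, 496]) cube([295, 49, 35]);
translate([412, 301, 801]) cube([295, 49, 35]);
translate([412, 301, 1106]) cube([295, 49, 35]);
translate([412, 301, 1411]) cube([295, 49, 35]);


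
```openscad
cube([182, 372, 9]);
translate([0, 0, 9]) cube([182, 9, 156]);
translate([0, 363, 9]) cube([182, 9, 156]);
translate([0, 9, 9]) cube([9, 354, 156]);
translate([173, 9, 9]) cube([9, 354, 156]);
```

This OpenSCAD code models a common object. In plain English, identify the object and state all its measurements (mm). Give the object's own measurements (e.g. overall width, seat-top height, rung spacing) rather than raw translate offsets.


An open-topped rectangular box: outside dimensions 182×372×165 mm, with a uniform wall and base thickness of 9 mm. The base is a full 182×372 slab on the floor; four walls sit on top of the base. The front and back walls (the −y and +y sides) span the full width; the two side walls fit between them.


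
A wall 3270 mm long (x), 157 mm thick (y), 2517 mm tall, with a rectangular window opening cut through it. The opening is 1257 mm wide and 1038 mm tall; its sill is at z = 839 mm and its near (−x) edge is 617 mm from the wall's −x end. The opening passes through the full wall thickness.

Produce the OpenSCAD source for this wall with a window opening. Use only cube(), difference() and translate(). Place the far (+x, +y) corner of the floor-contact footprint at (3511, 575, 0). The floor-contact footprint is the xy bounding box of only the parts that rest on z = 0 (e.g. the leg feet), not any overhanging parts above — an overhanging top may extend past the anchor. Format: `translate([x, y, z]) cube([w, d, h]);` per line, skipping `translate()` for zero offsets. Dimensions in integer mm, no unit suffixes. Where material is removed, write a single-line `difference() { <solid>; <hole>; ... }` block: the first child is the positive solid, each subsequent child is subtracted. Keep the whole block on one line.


difference() { translate([241, 418, 0]) cube([3270, 157, 2517]); translate([858, 418, 839]) cube([1257, 157, 1038]); }


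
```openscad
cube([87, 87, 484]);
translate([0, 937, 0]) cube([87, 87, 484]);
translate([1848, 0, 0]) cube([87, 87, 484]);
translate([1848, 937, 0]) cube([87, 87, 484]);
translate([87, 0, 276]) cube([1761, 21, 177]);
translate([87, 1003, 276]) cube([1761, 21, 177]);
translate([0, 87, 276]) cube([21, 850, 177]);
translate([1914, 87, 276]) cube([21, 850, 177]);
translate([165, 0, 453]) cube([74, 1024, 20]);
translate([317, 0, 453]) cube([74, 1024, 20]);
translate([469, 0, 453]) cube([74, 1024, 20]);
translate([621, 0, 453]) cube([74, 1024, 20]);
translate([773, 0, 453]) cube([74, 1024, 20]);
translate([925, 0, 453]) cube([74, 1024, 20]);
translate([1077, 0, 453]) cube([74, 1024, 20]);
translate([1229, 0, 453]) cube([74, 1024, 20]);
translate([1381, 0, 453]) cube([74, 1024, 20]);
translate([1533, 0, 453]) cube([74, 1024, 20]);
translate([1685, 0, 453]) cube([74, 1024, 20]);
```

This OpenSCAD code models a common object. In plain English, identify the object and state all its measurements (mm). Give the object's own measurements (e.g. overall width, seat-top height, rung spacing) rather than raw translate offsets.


A bed frame 1935 mm long (x) by 1024 mm wide (y). Four 87×87 mm corner posts, 484 mm tall, at the corners of the footprint. Four rails of 21 mm thickness and 177 mm height run between adjacent posts with their undersides at z = 276 mm, their outer faces flush with the outside of the frame (the two x-running rails run between the posts' inner faces; the two y-running rails run between the posts' inner faces). 11 slats, each 74 mm wide (x) and 20 mm thick, lie across the top of the two x-running rails, running the full 1024 mm width of the frame in y; along x they sit between the end posts with a 78 mm gap after the −x posts and between neighbouring slats, leaving 89 mm before the +x posts.


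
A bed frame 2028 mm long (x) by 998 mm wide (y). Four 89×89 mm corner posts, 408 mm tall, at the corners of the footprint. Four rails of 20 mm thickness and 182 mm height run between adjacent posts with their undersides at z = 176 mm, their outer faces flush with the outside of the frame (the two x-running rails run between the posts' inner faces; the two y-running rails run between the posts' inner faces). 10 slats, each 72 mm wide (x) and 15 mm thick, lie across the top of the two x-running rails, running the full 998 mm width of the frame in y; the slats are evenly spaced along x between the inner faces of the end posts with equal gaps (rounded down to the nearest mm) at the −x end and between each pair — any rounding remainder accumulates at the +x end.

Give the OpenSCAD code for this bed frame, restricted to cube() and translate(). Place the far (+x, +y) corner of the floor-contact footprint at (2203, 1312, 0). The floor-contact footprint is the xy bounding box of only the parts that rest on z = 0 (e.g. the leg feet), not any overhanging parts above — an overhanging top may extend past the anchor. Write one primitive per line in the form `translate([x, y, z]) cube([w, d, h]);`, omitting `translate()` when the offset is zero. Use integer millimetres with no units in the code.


translate([175, 314, 0]) cube([89, 89, 408]);
translate([175, 1223, 0]) cube([89, 89, 408]);
translate([2114, 314, 0]) cube([89, 89, 408]);
translate([2114, 1223, 0]) cube([89, 89, 408]);
translate([264, 314, 176]) cube([1850, 20, 182]);
translate([264, 1292, 176]) cube([1850, 20, 182]);
translate([175, 403, 176]) cube([20, 820, 182]);
translate([2183, 403, 176]) cube([20, 820, 182]);
translate([366, 314, 358]) cube([72, 998, 15]);
translate([540, 314, 358]) cube([72, 998, 15]);
translate([714, 314, 358]) cube([72, 998, 15]);
translate([888, 314, 358]) cube([72, 998, 15]);
translate([1062, 314, 358]) cube([72, 998, 15]);
translate([1236, 314, 358]) cube([72, 998, 15]);
translate([1410, 314, 358]) cube([72, 998, 15]);
translate([1584, 314, 358]) cube([72, 998, 15]);
translate([1758, 314, 358]) cube([72, 998, 15]);
translate([1932, 314, 358]) cube([72, 998, 15]);


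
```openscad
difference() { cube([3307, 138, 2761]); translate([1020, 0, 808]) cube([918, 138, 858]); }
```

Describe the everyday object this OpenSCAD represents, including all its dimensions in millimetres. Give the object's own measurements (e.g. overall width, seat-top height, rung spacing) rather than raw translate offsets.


A wall 3307 mm long (x), 138 mm thick (y), 2761 mm tall, with a rectangular window opening cut through it. The opening is 918 mm wide and 858 mm tall; its sill is at z = 808 mm and its near (−x) edge is 1020 mm from the wall's −x end. The opening passes through the full wall thickness.


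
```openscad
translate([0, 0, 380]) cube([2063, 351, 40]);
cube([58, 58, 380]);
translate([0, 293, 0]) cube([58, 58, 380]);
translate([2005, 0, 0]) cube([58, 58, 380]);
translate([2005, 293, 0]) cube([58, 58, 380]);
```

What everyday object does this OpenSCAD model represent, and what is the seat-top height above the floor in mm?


A bench. The seat-top height is 420 mm.

A long slab on four corner posts — a bench. The slab sits at z = 380 with thickness 40, so the top is 380 + 40 = 420 mm.


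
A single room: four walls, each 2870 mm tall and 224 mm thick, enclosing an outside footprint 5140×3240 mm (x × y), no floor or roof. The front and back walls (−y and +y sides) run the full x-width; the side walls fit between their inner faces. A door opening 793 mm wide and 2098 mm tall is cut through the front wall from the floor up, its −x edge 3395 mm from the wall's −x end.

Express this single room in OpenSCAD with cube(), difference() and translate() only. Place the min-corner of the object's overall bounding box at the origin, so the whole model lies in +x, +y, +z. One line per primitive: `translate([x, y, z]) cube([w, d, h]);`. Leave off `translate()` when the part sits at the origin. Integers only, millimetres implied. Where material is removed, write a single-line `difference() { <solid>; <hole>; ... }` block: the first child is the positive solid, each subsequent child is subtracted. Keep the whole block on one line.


difference() { cube([5140, 224, 2870]); translate([3395, 0, 0]) cube([793, 224, 2098]); }
translate([0, 3016, 0]) cube([5140, 224, 2870]);
translate([0, 224, 0]) cube([224, 2792, 2870]);
translate([4916, 224, 0]) cube([224, 2792, 2870]);


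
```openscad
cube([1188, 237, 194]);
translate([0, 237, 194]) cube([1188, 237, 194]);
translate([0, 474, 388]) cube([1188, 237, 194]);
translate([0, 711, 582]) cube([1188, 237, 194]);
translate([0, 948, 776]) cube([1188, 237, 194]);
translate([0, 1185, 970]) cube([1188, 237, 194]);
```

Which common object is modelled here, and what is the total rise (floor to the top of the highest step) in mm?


A staircase. The total rise is 1164 mm.

6 identical blocks, each offset up and back from the previous — a staircase. Each step is 194 mm tall and there are 6 of them, so the total rise is 6 × 194 = 1164 mm.


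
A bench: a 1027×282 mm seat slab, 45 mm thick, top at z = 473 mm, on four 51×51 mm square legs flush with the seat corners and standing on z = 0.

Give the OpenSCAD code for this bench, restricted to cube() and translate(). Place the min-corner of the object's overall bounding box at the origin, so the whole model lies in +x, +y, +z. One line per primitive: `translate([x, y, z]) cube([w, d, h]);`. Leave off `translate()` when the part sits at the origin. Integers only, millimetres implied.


// leg_h = 473 − 45 = 428
translate([0, 0, 428]) cube([1027, 282, 45]);
cube([51, 51, 428]);
translate([0, 231, 0]) cube([51, 51, 428]);
translate([976, 0, 0]) cube([51, 51, 428]);
translate([976, 231, 0]) cube([51, 51, 428]);


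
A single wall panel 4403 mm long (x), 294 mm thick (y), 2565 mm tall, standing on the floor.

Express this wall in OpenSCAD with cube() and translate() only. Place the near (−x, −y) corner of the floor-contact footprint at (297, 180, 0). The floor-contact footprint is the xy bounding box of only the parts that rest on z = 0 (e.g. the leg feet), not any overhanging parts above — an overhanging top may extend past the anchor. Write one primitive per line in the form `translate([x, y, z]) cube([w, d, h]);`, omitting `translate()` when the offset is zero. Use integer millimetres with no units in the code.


translate([297, 180, 0]) cube([4403, 294, 2565]);


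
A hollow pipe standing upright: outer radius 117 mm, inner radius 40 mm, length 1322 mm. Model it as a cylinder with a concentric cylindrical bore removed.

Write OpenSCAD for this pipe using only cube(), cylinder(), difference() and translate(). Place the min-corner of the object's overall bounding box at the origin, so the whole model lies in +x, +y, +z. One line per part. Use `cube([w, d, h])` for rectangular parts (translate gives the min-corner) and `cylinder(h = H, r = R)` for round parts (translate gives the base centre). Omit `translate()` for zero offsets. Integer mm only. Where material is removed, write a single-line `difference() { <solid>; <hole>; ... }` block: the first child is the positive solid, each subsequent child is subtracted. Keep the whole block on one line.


difference() { translate([117, 117, 0]) cylinder(h = 1322, r = 117); translate([117, 117, 0]) cylinder(h = 1322, r = 40); }


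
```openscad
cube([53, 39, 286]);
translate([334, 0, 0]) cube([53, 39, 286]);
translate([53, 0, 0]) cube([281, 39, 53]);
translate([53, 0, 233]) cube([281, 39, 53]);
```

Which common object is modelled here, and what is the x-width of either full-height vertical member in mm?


A picture frame. The border width is 53 mm.

Four thin pieces enclosing a rectangular opening — a picture frame. The two full-height stiles are 286 mm tall; the top rail sits at z = 233 and is 53 mm tall, so the border above the opening is 286 − 233 = 53 mm, matching the stile x-width.


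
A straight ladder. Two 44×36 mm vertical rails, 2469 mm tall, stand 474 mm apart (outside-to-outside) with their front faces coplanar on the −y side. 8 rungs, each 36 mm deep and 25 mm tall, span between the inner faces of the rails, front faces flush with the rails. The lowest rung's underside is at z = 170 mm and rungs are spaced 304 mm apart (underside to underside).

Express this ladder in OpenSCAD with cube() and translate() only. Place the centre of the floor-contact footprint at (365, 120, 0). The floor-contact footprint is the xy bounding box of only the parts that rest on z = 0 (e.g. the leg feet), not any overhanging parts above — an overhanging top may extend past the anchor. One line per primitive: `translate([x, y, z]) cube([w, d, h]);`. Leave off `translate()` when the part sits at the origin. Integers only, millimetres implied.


translate([128, 102, 0]) cube([44, 36, 2469]);
translate([558, 102, 0]) cube([44, 36, 2469]);
translate([172, 102, 170]) cube([386, 36, 25]);
translate([172, 102, 474]) cube([386, 36, 25]);
translate([172, 102, 778]) cube([386, 36, 25]);
translate([172, 102, 1082]) cube([386, 36, 25]);
translate([172, 102, 1386]) cube([386, 36, 25]);
translate([172, 102, 1690]) cube([386, 36, 25]);
translate([172, 102, 1994]) cube([386, 36, 25]);
translate([172, 102, 2298]) cube([386, 36, 25]);


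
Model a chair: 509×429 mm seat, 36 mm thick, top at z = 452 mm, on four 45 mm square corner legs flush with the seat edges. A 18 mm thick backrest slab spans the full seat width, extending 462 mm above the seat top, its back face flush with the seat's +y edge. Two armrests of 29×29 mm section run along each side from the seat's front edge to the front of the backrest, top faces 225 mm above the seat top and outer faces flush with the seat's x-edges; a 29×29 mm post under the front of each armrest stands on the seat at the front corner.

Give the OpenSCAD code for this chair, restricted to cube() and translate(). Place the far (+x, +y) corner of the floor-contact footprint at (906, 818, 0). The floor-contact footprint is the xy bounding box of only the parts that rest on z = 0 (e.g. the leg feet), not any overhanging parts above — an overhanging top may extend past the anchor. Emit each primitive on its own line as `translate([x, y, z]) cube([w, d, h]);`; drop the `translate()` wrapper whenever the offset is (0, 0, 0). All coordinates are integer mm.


// leg_h = 452 - 36 = 416
// arm post h = 225 - 29 = 196
translate([397, 389, 416]) cube([509, 429, 36]);
translate([397, 389, 0]) cube([45, 45, 416]);
translate([861, 389, 0]) cube([45, 45, 416]);
translate([397, 773, 0]) cube([45, 45, 416]);
translate([861, 773, 0]) cube([45, 45, 416]);
translate([397, 800, 452]) cube([509, 18, 462]);
translate([397, 389, 648]) cube([29, 411, 29]);
translate([877, 389, 648]) cube([29, 411, 29]);
translate([397, 389, 452]) cube([29, 29, 196]);
translate([877, 389, 452]) cube([29, 29, 196]);


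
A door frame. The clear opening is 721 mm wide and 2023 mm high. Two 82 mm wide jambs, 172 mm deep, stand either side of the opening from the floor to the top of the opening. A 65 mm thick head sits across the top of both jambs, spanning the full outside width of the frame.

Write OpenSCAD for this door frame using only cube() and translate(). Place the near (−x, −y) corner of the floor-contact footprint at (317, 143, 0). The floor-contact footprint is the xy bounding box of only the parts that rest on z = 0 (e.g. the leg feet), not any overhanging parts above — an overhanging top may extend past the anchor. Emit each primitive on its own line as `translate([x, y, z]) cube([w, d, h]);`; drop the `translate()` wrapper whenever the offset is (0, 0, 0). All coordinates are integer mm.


translate([317, 143, 0]) cube([82, 172, 2023]);
translate([1120, 143, 0]) cube([82, 172, 2023]);
translate([317, 143, 2023]) cube([885, 172, 65]);


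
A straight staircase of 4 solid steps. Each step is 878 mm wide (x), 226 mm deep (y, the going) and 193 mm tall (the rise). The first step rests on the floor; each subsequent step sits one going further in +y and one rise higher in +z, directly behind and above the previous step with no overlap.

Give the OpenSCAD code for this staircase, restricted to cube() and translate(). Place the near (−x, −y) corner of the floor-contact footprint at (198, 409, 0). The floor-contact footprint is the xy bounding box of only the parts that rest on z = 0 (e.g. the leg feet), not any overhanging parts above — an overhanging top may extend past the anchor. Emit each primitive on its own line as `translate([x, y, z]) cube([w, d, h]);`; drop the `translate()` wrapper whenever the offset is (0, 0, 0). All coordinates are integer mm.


translate([198, 409, 0]) cube([878, 226, 193]);
translate([198, 635, 193]) cube([878, 226, 193]);
translate([198, 861, 386]) cube([878, 226, 193]);
translate([198, 1087, 579]) cube([878, 226, 193]);


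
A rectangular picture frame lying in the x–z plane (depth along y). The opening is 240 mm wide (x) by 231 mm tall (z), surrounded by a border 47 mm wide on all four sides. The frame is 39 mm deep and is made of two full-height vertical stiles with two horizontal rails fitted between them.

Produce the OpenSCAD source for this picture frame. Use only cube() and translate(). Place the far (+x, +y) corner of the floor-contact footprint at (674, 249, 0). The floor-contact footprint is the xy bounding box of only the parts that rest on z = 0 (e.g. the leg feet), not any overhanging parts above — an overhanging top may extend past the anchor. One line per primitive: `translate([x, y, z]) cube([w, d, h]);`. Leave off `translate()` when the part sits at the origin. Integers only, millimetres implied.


translate([340, 210, 0]) cube([47, 39, 325]);
translate([627, 210, 0]) cube([47, 39, 325]);
translate([387, 210, 0]) cube([240, 39, 47]);
translate([387, 210, 278]) cube([240, 39, 47]);


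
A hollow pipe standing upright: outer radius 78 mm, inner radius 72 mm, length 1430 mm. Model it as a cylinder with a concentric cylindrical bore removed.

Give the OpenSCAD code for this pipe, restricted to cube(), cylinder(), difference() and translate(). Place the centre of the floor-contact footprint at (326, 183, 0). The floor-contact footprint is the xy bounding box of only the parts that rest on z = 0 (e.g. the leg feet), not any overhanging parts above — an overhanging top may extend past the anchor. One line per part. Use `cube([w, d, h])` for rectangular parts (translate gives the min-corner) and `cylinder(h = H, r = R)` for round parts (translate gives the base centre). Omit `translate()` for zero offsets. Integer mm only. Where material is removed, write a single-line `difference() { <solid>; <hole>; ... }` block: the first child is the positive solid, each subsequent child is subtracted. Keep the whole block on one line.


difference() { translate([326, 183, 0]) cylinder(h = 1430, r = 78); translate([326, 183, 0]) cylinder(h = 1430, r = 72); }


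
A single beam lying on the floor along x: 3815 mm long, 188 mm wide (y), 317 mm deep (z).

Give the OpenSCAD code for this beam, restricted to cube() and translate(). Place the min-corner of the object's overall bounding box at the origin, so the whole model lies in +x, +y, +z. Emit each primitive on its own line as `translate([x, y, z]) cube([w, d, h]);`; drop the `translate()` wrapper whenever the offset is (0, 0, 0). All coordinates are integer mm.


cube([3815, 188, 317]);


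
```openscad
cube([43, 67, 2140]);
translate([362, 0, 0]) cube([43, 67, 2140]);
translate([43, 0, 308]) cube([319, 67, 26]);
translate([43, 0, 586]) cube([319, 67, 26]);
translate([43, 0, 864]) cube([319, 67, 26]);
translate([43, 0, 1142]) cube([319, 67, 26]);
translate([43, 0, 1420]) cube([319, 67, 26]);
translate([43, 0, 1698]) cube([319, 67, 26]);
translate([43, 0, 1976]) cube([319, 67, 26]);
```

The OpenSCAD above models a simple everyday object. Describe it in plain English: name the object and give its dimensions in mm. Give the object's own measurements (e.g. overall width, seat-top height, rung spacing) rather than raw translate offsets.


A straight ladder. Two 43×67 mm vertical rails, 2140 mm tall, stand 405 mm apart (outside-to-outside) with their front faces coplanar on the −y side. 7 rungs, each 67 mm deep and 26 mm tall, span between the inner faces of the rails, front faces flush with the rails. The lowest rung's underside is at z = 308 mm and rungs are spaced 278 mm apart (underside to underside).


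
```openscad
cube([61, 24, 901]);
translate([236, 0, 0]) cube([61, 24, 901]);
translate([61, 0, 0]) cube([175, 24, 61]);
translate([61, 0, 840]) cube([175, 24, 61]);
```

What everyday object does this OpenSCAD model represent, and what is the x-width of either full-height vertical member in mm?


A picture frame. The border width is 61 mm.

Four thin pieces enclosing a rectangular opening — a picture frame. The two full-height stiles are 901 mm tall; the top rail sits at z = 840 and is 61 mm tall, so the border above the opening is 901 − 840 = 61 mm, matching the stile x-width.


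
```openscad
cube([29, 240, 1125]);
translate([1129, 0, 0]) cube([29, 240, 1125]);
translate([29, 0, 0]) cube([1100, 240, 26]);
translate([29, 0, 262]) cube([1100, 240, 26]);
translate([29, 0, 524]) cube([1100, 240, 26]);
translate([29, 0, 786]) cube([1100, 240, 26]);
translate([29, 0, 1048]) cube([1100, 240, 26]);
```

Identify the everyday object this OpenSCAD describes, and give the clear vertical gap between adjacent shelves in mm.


A bookshelf. The clear shelf gap is 236 mm.

Two tall side panels with 5 horizontal boards between them — a bookshelf. The first two shelf undersides are at z = 0 and z = 262; with shelf thickness 26, the clear gap is 262 − 0 − 26 = 236 mm.


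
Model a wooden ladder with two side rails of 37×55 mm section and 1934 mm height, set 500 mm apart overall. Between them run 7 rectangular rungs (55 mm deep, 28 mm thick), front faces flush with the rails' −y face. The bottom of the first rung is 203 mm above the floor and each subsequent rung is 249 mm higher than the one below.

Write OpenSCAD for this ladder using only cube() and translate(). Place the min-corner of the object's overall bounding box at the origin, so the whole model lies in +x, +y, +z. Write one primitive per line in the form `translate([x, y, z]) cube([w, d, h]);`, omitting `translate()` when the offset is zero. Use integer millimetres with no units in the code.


cube([37, 55, 1934]);
translate([463, 0, 0]) cube([37, 55, 1934]);
translate([37, 0, 203]) cube([426, 55, 28]);
translate([37, 0, 452]) cube([426, 55, 28]);
translate([37, 0, 701]) cube([426, 55, 28]);
translate([37, 0, 950]) cube([426, 55, 28]);
translate([37, 0, 1199]) cube([426, 55, 28]);
translate([37, 0, 1448]) cube([426, 55, 28]);
translate([37, 0, 1697]) cube([426, 55, 28]);


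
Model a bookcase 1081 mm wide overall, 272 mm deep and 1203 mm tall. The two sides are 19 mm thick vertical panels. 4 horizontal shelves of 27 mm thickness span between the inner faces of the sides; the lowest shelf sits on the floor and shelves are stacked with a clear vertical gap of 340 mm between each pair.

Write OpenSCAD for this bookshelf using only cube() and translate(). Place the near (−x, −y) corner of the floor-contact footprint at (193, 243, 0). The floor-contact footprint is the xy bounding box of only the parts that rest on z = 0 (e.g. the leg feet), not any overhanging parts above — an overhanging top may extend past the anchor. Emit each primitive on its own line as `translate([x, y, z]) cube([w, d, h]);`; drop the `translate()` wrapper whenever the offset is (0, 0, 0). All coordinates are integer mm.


translate([193, 243, 0]) cube([19, 272, 1203]);
translate([1255, 243, 0]) cube([19, 272, 1203]);
translate([212, 243, 0]) cube([1043, 272, 27]);
translate([212, 243, 367]) cube([1043, 272, 27]);
translate([212, 243, 734]) cube([1043, 272, 27]);
translate([212, 243, 1101]) cube([1043, 272, 27]);


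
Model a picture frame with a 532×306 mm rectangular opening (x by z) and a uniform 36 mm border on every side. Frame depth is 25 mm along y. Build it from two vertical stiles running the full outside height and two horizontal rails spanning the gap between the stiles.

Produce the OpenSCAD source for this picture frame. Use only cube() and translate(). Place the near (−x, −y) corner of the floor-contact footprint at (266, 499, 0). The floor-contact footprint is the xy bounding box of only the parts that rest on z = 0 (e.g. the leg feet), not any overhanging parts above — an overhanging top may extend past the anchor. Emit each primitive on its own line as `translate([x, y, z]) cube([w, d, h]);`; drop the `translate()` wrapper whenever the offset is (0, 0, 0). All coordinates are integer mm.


translate([266, 499, 0]) cube([36, 25, 378]);
translate([834, 499, 0]) cube([36, 25, 378]);
translate([302, 499, 0]) cube([532, 25, 36]);
translate([302, 499, 342]) cube([532, 25, 36]);


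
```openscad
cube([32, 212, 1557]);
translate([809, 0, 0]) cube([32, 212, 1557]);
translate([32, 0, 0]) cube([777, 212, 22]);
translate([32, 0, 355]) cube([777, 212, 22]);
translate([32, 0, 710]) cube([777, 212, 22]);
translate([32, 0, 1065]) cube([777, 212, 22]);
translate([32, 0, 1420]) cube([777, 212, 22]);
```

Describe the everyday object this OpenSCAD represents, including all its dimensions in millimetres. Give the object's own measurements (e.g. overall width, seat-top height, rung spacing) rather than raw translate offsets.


An open bookshelf. Two side panels, each 32 mm thick, 212 mm deep and 1557 mm tall, stand 841 mm apart (outside-to-outside). Between them sit 5 shelves, each 22 mm thick and 212 mm deep, spanning the full gap between the sides. The bottom shelf rests on the floor (its underside at z = 0) and the clear gap between one shelf's top and the next shelf's underside is 333 mm.


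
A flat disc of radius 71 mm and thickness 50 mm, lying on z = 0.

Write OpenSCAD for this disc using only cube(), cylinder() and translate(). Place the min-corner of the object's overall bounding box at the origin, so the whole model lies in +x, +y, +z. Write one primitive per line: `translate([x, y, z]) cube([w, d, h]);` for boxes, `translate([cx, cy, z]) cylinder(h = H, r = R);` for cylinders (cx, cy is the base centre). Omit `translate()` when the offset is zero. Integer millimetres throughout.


translate([71, 71, 0]) cylinder(h = 50, r = 71);


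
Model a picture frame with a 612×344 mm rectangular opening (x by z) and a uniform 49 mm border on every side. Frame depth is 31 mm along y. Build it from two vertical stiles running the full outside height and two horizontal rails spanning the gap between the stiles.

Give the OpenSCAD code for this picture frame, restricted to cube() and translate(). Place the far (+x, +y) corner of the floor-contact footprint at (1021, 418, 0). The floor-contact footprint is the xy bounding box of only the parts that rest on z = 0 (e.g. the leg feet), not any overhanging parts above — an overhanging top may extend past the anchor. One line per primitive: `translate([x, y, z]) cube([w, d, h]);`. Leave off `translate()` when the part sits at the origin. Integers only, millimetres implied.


translate([311, 387, 0]) cube([49, 31, 442]);
translate([972, 387, 0]) cube([49, 31, 442]);
translate([360, 387, 0]) cube([612, 31, 49]);
translate([360, 387, 393]) cube([612, 31, 49]);


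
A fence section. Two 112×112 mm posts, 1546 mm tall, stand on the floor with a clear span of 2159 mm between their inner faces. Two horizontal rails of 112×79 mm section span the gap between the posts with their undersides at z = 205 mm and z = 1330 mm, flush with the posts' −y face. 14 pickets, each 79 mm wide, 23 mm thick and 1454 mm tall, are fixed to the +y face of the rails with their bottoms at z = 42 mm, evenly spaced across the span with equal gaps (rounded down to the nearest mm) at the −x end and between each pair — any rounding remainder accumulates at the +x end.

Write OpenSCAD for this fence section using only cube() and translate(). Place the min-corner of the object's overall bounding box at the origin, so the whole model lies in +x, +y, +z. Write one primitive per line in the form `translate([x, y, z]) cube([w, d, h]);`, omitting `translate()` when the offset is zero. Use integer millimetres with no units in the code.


cube([112, 112, 1546]);
translate([2271, 0, 0]) cube([112, 112, 1546]);
translate([112, 0, 205]) cube([2159, 112, 79]);
translate([112, 0, 1330]) cube([2159, 112, 79]);
translate([182, 112, 42]) cube([79, 23, 1454]);
translate([331, 112, 42]) cube([79, 23, 1454]);
translate([480, 112, 42]) cube([79, 23, 1454]);
translate([629, 112, 42]) cube([79, 23, 1454]);
translate([778, 112, 42]) cube([79, 23, 1454]);
translate([927, 112, 42]) cube([79, 23, 1454]);
translate([1076, 112, 42]) cube([79, 23, 1454]);
translate([1225, 112, 42]) cube([79, 23, 1454]);
translate([1374, 112, 42]) cube([79, 23, 1454]);
translate([1523, 112, 42]) cube([79, 23, 1454]);
translate([1672, 112, 42]) cube([79, 23, 1454]);
translate([1821, 112, 42]) cube([79, 23, 1454]);
translate([1970, 112, 42]) cube([79, 23, 1454]);
translate([2119, 112, 42]) cube([79, 23, 1454]);
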